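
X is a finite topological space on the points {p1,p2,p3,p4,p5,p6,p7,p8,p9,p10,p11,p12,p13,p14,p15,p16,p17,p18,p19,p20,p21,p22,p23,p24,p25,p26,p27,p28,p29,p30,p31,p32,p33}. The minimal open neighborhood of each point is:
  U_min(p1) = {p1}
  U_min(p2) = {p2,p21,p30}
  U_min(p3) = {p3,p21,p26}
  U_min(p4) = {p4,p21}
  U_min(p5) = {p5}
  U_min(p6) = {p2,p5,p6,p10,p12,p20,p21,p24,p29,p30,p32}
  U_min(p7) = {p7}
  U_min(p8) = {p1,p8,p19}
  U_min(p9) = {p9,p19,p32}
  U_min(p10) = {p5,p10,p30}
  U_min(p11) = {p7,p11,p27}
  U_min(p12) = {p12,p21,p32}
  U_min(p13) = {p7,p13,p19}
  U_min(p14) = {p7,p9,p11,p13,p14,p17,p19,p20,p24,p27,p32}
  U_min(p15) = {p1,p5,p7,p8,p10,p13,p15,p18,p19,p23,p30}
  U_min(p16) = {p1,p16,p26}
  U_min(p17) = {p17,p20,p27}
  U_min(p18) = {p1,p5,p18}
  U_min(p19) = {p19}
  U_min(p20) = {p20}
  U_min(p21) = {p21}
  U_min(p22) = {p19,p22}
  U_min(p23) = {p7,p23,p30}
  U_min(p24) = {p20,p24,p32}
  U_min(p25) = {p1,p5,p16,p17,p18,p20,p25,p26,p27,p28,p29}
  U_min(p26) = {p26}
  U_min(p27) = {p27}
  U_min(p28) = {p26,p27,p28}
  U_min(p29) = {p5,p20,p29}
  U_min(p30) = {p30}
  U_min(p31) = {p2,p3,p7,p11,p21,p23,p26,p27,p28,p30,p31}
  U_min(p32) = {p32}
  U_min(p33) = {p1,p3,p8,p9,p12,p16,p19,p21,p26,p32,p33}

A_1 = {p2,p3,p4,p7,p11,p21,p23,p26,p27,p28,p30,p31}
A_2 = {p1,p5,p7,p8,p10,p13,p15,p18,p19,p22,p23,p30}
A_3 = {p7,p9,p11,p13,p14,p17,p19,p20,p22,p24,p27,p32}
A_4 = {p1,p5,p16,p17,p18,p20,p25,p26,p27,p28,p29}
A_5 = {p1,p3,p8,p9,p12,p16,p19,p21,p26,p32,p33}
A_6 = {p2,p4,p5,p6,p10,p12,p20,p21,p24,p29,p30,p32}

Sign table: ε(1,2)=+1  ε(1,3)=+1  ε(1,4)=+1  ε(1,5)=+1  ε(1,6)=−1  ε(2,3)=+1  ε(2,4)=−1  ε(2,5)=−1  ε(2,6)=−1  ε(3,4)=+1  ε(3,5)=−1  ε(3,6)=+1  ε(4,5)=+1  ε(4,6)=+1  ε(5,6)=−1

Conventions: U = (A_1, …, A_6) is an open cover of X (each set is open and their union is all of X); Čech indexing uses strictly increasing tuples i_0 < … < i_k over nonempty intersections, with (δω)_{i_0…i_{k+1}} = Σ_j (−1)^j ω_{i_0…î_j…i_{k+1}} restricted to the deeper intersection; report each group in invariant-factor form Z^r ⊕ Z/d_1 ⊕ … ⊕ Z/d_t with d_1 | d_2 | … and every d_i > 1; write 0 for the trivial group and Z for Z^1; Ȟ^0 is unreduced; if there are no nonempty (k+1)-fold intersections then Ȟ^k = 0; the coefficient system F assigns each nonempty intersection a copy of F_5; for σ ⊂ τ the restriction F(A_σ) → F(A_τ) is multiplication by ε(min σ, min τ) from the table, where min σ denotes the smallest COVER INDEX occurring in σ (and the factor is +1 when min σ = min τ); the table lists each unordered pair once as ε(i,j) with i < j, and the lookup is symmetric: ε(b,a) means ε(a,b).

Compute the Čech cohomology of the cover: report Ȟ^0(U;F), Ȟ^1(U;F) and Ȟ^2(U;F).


cover nerve:
  A12={p7,p23,p30} A13={p7,p11,p27} A14={p26,p27,p28} A15={p3,p21,p26} A16={p2,p4,p21,p30} A23={p7,p13,p19,p22} A24={p1,p5,p18} A25={p1,p8,p19} A26={p5,p10,p30} A34={p17,p20,p27} A35={p9,p19,p32} A36={p20,p24,p32} A45={p1,p16,p26} A46={p5,p20,p29} A56={p12,p21,p32}
  A123={p7} A126={p30} A134={p27} A145={p26} A156={p21} A235={p19} A245={p1} A246={p5} A346={p20} A356={p32}
C dims 6,15,10; δ0: rk_F5 6; δ1: rk_F5 9
Ȟ^0: (6−6)−0=0 ⇒ 0
Ȟ^1: (15−9)−6=0 ⇒ 0
Ȟ^2: (10−0)−9=1 ⇒ Z/5

Ȟ^0 ≅ 0, Ȟ^1 ≅ 0, Ȟ^2 ≅ Z/5


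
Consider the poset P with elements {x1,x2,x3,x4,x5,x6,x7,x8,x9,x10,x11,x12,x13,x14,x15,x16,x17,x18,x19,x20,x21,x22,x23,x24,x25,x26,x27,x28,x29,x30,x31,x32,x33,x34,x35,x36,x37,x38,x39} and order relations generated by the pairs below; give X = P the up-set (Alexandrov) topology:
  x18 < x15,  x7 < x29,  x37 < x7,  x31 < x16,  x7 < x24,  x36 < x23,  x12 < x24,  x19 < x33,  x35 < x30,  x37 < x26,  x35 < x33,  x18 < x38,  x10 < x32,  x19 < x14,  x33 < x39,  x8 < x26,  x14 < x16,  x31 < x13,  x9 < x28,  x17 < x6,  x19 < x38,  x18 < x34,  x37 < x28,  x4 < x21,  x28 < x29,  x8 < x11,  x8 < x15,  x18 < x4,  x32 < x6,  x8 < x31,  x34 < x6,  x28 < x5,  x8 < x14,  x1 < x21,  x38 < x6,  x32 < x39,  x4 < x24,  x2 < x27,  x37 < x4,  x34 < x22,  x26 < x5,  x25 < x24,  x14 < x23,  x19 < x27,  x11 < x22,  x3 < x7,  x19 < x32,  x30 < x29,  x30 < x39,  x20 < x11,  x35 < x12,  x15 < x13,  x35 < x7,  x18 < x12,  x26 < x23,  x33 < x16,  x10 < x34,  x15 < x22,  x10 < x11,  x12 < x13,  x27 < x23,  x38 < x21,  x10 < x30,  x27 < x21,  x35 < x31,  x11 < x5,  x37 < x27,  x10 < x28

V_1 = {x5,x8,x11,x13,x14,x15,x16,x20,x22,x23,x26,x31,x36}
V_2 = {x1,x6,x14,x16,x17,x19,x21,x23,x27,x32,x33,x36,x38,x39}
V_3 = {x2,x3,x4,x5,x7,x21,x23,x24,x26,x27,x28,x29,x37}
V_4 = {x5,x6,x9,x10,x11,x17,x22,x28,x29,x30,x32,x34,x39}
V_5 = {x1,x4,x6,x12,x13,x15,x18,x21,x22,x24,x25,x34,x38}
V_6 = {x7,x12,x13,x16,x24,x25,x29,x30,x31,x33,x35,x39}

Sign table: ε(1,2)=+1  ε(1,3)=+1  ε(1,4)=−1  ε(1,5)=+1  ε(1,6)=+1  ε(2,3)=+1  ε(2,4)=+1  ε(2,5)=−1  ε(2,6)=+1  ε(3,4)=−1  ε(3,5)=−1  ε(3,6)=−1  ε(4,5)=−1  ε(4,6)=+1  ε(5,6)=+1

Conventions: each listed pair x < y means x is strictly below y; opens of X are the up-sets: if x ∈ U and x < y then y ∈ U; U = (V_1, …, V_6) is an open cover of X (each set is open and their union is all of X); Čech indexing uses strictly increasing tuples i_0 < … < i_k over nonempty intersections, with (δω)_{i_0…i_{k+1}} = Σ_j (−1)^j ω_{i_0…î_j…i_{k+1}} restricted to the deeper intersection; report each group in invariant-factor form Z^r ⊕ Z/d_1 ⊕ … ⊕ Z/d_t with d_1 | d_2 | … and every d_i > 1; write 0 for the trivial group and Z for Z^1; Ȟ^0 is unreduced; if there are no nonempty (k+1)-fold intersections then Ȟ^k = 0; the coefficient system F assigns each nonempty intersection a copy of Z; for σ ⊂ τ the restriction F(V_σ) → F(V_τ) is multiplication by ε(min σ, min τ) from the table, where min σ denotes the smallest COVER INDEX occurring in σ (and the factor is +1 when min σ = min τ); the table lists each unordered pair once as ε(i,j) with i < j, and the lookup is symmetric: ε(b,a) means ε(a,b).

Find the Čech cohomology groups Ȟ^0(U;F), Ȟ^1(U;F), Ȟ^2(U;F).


intersection data:
  V12={x14,x16,x23,x36} V13={x5,x23,x26} V14={x5,x11,x22} V15={x13,x15,x22} V16={x13,x16,x31} V23={x21,x23,x27} V24={x6,x17,x32,x39} V25={x1,x6,x21,x38} V26={x16,x33,x39} V34={x5,x28,x29} V35={x4,x21,x24} V36={x7,x24,x29} V45={x6,x22,x34} V46={x29,x30,x39} V56={x12,x13,x24,x25}
  V123={x23} V126={x16} V134={x5} V145={x22} V156={x13} V235={x21} V245={x6} V246={x39} V346={x29} V356={x24}
C dims 6,15,10; δ0: rk 6, SNF 1^5·2; δ1: rk 9, SNF 1^9
Ȟ^0 = (6 − 6) − 0 = 0, so Ȟ^0 ≅ 0
Ȟ^1 = (15 − 9) − 6 = 0 plus torsion [2], so Ȟ^1 ≅ Z/2
Ȟ^2 = (10 − 0) − 9 = 1, so Ȟ^2 ≅ Z

Ȟ^0 ≅ 0, Ȟ^1 ≅ Z/2 and Ȟ^2 ≅ Z


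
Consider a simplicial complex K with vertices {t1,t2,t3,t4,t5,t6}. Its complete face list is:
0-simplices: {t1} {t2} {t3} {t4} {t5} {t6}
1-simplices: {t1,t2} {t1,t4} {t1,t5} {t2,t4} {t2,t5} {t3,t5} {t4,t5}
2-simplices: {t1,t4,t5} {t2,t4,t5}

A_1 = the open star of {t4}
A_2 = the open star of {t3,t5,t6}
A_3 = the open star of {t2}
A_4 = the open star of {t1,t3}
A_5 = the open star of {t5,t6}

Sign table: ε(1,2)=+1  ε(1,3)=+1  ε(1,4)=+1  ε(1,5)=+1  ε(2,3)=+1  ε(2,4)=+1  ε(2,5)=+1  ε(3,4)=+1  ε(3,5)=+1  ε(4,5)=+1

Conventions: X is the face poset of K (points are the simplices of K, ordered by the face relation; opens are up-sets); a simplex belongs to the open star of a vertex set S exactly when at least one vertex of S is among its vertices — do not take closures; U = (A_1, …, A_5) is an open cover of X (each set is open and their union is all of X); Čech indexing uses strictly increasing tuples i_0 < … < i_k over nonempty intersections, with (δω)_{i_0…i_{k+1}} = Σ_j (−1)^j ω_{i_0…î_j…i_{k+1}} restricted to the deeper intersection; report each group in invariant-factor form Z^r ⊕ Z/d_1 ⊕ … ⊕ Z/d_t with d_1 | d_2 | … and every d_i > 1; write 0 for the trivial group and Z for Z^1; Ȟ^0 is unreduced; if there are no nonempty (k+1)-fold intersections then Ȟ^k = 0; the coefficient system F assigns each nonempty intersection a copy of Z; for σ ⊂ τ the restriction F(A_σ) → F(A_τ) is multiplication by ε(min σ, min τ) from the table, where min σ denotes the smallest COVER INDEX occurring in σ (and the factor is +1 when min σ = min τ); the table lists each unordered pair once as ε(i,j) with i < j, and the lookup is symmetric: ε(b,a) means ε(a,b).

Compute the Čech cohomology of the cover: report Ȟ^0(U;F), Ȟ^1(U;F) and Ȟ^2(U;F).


intersection data:
  A1={{t4},{t1,t4},{t2,t4},{t4,t5},{t1,t4,t5},{t2,t4,t5}} A2={{t3},{t5},{t6},{t1,t5},{t2,t5},{t3,t5},{t4,t5},{t1,t4,t5},{t2,t4,t5}} A3={{t2},{t1,t2},{t2,t4},{t2,t5},{t2,t4,t5}} A4={{t1},{t3},{t1,t2},{t1,t4},{t1,t5},{t3,t5},{t1,t4,t5}} A5={{t5},{t6},{t1,t5},{t2,t5},{t3,t5},{t4,t5},{t1,t4,t5},{t2,t4,t5}}
  A12={{t4,t5},{t1,t4,t5},{t2,t4,t5}} A13={{t2,t4},{t2,t4,t5}} A14={{t1,t4},{t1,t4,t5}} A15={{t4,t5},{t1,t4,t5},{t2,t4,t5}} A23={{t2,t5},{t2,t4,t5}} A24={{t3},{t1,t5},{t3,t5},{t1,t4,t5}} A25={{t5},{t6},{t1,t5},{t2,t5},{t3,t5},{t4,t5},{t1,t4,t5},{t2,t4,t5}} A34={{t1,t2}} A35={{t2,t5},{t2,t4,t5}} A45={{t1,t5},{t3,t5},{t1,t4,t5}}
  A123={{t2,t4,t5}} A124={{t1,t4,t5}} A125={{t4,t5},{t1,t4,t5},{t2,t4,t5}} A135={{t2,t4,t5}} A145={{t1,t4,t5}} A235={{t2,t5},{t2,t4,t5}} A245={{t1,t5},{t3,t5},{t1,t4,t5}}
  A1235={{t2,t4,t5}} A1245={{t1,t4,t5}}
C dims 5,10,7,2; δ0: rk 4, SNF 1^4; δ1: rk 5, SNF 1^5; δ2: rk 2, SNF 1^2
Ȟ^0 = (5 − 4) − 0 = 1, so Ȟ^0 ≅ Z
Ȟ^1 = (10 − 5) − 4 = 1, so Ȟ^1 ≅ Z
Ȟ^2 = (7 − 2) − 5 = 0, so Ȟ^2 ≅ 0

Ȟ^0 ≅ Z, Ȟ^1 ≅ Z and Ȟ^2 ≅ 0


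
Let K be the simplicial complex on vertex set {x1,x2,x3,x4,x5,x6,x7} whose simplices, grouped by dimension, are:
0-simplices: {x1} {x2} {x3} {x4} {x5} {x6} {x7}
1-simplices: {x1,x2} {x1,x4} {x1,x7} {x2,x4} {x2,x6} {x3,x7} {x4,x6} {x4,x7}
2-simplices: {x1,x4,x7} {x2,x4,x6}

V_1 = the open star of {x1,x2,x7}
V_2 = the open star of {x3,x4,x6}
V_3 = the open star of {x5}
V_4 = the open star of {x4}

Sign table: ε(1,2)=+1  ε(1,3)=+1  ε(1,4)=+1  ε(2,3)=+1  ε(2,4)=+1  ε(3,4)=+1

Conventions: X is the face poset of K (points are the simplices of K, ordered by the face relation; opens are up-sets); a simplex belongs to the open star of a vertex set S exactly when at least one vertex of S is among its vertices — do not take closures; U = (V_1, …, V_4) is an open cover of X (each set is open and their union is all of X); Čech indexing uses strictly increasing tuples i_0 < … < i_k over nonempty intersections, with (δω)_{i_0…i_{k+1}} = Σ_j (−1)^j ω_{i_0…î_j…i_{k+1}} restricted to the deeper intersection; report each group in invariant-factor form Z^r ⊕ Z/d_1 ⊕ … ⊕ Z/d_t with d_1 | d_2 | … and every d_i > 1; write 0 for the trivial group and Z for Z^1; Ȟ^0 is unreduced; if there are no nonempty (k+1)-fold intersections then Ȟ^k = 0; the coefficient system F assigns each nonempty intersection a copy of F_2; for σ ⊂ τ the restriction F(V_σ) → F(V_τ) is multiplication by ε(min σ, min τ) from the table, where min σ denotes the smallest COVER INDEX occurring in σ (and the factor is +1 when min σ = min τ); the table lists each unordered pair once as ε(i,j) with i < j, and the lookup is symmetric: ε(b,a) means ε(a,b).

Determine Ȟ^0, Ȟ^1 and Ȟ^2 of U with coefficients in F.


Ȟ^0 = Z/2 ⊕ Z/2; Ȟ^1 = 0; Ȟ^2 = 0

intersection data:
  V1={{x1},{x2},{x7},{x1,x2},{x1,x4},{x1,x7},{x2,x4},{x2,x6},{x3,x7},{x4,x7},{x1,x4,x7},{x2,x4,x6}} V2={{x3},{x4},{x6},{x1,x4},{x2,x4},{x2,x6},{x3,x7},{x4,x6},{x4,x7},{x1,x4,x7},{x2,x4,x6}} V3={{x5}} V4={{x4},{x1,x4},{x2,x4},{x4,x6},{x4,x7},{x1,x4,x7},{x2,x4,x6}}
  V12={{x1,x4},{x2,x4},{x2,x6},{x3,x7},{x4,x7},{x1,x4,x7},{x2,x4,x6}} V14={{x1,x4},{x2,x4},{x4,x7},{x1,x4,x7},{x2,x4,x6}} V24={{x4},{x1,x4},{x2,x4},{x4,x6},{x4,x7},{x1,x4,x7},{x2,x4,x6}}
  V124={{x1,x4},{x2,x4},{x4,x7},{x1,x4,x7},{x2,x4,x6}}
C dims 4,3,1; δ0: rk_F2 2; δ1: rk_F2 1
Ȟ^0 = (4 − 2) − 0 = 2, so Ȟ^0 ≅ Z/2 ⊕ Z/2
Ȟ^1 = (3 − 1) − 2 = 0, so Ȟ^1 ≅ 0
Ȟ^2 = (1 − 0) − 1 = 0, so Ȟ^2 ≅ 0


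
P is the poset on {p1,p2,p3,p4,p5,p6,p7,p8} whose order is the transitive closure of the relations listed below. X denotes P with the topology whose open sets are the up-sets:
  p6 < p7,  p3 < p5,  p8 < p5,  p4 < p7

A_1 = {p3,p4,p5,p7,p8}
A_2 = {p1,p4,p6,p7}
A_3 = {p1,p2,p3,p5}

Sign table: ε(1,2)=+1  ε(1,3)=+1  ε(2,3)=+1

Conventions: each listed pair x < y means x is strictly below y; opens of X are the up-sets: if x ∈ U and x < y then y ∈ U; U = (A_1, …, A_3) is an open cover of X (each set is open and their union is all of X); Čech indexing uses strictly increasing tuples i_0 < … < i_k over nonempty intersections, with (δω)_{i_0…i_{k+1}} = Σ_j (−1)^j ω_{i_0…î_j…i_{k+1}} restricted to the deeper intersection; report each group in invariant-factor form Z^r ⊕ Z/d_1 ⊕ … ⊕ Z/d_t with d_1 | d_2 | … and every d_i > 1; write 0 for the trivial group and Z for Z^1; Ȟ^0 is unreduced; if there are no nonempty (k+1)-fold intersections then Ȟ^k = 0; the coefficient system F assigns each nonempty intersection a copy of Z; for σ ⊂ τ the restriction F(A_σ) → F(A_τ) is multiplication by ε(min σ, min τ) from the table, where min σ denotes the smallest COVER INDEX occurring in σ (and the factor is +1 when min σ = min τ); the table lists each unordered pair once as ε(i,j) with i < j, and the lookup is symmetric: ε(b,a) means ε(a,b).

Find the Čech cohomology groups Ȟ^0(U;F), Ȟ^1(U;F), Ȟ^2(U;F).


nonempty intersections:
  A12={p4,p7} A13={p3,p5} A23={p1}
C dims 3,3; δ0: rk 2, SNF 1^2
Ȟ^0: (3−2)−0=1 ⇒ Z
Ȟ^1: (3−0)−2=1 ⇒ Z
Ȟ^2: (0−0)−0=0 ⇒ 0

Ȟ^0 = Z,  Ȟ^1 = Z,  Ȟ^2 = 0


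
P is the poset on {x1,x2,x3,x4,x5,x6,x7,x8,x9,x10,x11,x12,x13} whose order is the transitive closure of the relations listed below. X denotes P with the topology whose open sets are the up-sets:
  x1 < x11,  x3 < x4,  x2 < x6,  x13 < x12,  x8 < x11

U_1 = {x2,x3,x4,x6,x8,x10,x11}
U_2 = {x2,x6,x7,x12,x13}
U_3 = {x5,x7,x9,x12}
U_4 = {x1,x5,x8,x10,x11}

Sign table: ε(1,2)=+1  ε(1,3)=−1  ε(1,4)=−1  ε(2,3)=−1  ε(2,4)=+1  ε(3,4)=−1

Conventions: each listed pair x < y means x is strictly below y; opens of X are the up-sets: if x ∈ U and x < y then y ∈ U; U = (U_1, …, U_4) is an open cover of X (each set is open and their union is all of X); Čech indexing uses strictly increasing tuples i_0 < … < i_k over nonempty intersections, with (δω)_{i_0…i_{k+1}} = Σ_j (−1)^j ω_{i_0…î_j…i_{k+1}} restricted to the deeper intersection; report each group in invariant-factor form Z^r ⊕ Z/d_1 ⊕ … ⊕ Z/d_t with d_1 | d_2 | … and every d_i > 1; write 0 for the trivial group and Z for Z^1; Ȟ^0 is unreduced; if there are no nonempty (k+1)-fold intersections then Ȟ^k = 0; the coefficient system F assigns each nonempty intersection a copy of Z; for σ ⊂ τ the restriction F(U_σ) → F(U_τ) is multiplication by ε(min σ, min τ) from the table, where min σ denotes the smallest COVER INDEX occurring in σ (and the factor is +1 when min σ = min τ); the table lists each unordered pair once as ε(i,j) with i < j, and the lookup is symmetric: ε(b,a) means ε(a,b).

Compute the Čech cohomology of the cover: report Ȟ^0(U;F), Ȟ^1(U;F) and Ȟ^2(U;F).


nerve of the cover:
  U12={x2,x6} U14={x8,x10,x11} U23={x7,x12} U34={x5}
C dims 4,4; δ0: rk 4, SNF 1^3·2
Ȟ^0 = (4 − 4) − 0 = 0, so Ȟ^0 ≅ 0
Ȟ^1 = (4 − 0) − 4 = 0 plus torsion [2], so Ȟ^1 ≅ Z/2
Ȟ^2 = (0 − 0) − 0 = 0, so Ȟ^2 ≅ 0

Ȟ^0 ≅ 0; Ȟ^1 ≅ Z/2; Ȟ^2 ≅ 0


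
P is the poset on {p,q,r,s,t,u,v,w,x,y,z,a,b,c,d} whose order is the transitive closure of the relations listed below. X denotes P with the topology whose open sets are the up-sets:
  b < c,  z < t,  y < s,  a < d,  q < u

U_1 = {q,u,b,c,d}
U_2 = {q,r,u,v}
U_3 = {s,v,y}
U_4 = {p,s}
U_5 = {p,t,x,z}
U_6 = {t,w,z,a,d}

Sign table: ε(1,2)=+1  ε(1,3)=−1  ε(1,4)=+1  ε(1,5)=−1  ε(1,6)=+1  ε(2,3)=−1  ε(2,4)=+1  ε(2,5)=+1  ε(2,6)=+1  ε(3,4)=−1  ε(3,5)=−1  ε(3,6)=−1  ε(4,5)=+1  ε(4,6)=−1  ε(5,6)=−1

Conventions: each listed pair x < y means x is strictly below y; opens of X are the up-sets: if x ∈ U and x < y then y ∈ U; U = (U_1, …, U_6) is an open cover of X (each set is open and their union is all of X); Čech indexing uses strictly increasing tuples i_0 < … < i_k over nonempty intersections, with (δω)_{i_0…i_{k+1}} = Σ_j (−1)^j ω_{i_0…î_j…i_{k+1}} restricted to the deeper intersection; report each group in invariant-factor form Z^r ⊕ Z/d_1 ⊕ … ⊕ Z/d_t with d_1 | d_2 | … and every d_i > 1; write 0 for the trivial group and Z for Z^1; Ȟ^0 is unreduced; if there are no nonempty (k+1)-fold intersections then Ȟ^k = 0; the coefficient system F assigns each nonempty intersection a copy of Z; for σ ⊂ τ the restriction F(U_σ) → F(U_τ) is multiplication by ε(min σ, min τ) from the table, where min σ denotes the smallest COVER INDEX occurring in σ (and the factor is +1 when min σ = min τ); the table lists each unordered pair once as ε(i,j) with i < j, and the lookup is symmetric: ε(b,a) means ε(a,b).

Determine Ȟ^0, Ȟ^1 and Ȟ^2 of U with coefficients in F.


intersection data:
  U12={q,u} U16={d} U23={v} U34={s} U45={p} U56={t,z}
C dims 6,6; δ0: rk 6, SNF 1^5·2
Ȟ^0 = (6 − 6) − 0 = 0, so Ȟ^0 ≅ 0
Ȟ^1 = (6 − 0) − 6 = 0 plus torsion [2], so Ȟ^1 ≅ Z/2
Ȟ^2 = (0 − 0) − 0 = 0, so Ȟ^2 ≅ 0

Ȟ^0 = 0,  Ȟ^1 = Z/2,  Ȟ^2 = 0


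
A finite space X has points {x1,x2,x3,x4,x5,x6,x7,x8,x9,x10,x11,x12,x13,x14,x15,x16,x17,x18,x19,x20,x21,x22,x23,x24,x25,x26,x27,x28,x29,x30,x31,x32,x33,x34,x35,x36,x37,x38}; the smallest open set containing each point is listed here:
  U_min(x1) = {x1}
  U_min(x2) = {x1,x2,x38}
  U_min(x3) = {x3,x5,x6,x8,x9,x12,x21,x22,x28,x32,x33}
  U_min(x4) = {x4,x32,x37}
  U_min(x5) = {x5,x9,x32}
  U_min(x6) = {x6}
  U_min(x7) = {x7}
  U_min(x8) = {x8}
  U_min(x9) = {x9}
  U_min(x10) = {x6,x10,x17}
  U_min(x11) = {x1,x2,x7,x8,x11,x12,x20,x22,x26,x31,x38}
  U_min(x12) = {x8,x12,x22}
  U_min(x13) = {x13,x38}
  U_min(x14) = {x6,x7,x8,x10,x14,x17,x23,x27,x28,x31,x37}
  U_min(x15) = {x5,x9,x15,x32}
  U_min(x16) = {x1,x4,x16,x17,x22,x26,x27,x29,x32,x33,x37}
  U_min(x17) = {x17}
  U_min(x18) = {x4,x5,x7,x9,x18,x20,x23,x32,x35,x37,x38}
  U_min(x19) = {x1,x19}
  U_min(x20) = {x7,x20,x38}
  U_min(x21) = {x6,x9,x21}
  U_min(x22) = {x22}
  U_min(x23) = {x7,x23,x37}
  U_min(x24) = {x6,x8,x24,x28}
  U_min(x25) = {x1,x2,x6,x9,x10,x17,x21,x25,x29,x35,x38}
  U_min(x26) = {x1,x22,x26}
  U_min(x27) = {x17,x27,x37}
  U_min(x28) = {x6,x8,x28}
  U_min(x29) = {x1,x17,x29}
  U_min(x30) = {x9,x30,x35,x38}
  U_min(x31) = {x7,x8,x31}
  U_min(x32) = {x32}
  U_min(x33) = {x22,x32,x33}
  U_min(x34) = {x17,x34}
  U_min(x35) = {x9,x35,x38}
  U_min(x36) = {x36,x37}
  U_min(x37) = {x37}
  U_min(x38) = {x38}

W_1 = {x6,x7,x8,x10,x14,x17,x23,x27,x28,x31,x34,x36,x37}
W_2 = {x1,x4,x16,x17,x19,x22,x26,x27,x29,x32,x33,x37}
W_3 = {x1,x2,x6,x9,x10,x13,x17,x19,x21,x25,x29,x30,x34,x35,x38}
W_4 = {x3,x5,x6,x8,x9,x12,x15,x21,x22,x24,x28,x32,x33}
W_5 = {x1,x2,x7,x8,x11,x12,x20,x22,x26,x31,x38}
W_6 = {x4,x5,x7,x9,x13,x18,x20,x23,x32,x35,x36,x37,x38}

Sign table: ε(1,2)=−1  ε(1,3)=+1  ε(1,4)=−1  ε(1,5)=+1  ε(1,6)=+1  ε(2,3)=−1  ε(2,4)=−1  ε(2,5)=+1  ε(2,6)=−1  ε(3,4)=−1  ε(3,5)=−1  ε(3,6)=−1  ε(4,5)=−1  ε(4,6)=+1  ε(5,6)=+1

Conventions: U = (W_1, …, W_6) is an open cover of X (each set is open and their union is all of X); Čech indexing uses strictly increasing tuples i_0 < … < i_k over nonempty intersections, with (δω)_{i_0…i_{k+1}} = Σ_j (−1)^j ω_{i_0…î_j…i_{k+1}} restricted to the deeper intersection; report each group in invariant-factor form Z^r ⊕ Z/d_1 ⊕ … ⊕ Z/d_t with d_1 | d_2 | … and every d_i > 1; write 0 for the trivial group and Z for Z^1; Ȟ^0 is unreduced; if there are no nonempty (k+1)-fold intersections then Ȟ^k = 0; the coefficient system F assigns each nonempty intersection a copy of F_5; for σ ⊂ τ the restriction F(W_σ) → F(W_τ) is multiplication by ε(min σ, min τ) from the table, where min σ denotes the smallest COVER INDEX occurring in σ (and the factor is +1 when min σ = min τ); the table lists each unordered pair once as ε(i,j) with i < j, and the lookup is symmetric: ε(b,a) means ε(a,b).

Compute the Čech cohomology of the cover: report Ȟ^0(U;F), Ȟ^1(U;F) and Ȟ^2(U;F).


cover nerve:
  W12={x17,x27,x37} W13={x6,x10,x17,x34} W14={x6,x8,x28} W15={x7,x8,x31} W16={x7,x23,x36,x37} W23={x1,x17,x19,x29} W24={x22,x32,x33} W25={x1,x22,x26} W26={x4,x32,x37} W34={x6,x9,x21} W35={x1,x2,x38} W36={x9,x13,x35,x38} W45={x8,x12,x22} W46={x5,x9,x32} W56={x7,x20,x38}
  W123={x17} W126={x37} W134={x6} W145={x8} W156={x7} W235={x1} W245={x22} W246={x32} W346={x9} W356={x38}
C dims 6,15,10; δ0: rk_F5 6; δ1: rk_F5 9
Ȟ^0: (6−6)−0=0 ⇒ 0
Ȟ^1: (15−9)−6=0 ⇒ 0
Ȟ^2: (10−0)−9=1 ⇒ Z/5

Ȟ^0 = 0; Ȟ^1 = 0; Ȟ^2 = Z/5


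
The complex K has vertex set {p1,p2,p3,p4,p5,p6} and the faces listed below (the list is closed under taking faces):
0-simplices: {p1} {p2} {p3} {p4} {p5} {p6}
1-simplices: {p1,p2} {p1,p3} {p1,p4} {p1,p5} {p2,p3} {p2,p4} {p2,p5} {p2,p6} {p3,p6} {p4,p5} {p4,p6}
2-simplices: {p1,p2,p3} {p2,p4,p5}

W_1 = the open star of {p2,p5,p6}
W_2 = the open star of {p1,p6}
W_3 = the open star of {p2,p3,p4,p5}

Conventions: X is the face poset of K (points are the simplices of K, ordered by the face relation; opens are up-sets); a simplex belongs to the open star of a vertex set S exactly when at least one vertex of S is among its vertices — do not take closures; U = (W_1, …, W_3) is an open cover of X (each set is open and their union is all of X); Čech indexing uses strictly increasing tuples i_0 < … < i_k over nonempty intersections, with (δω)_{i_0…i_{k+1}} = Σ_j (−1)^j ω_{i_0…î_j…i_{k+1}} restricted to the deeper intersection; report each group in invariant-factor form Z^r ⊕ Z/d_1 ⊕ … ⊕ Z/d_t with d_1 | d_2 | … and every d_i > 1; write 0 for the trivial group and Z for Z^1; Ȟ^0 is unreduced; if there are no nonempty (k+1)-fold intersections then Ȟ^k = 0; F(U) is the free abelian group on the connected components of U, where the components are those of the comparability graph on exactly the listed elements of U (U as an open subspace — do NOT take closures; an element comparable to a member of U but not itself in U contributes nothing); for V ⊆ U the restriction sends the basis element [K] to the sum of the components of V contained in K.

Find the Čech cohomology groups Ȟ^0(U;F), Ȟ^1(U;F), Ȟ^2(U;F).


Ȟ^0(U;F) ≅ Z; Ȟ^1(U;F) ≅ Z^4; Ȟ^2(U;F) ≅ 0

nerve simplices:
  W1={{p2},{p5},{p6},{p1,p2},{p1,p5},{p2,p3},{p2,p4},{p2,p5},{p2,p6},{p3,p6},{p4,p5},{p4,p6},{p1,p2,p3},{p2,p4,p5}} W2={{p1},{p6},{p1,p2},{p1,p3},{p1,p4},{p1,p5},{p2,p6},{p3,p6},{p4,p6},{p1,p2,p3}} W3={{p2},{p3},{p4},{p5},{p1,p2},{p1,p3},{p1,p4},{p1,p5},{p2,p3},{p2,p4},{p2,p5},{p2,p6},{p3,p6},{p4,p5},{p4,p6},{p1,p2,p3},{p2,p4,p5}}
  W12={{p6},{p1,p2},{p1,p5},{p2,p6},{p3,p6},{p4,p6},{p1,p2,p3}} W13={{p2},{p5},{p1,p2},{p1,p5},{p2,p3},{p2,p4},{p2,p5},{p2,p6},{p3,p6},{p4,p5},{p4,p6},{p1,p2,p3},{p2,p4,p5}} W23={{p1,p2},{p1,p3},{p1,p4},{p1,p5},{p2,p6},{p3,p6},{p4,p6},{p1,p2,p3}}
  W123={{p1,p2},{p1,p5},{p2,p6},{p3,p6},{p4,p6},{p1,p2,p3}}
components per intersection:
  W1: {{p2},{p5},{p6},{p1,p2},{p1,p5},{p2,p3},{p2,p4},{p2,p5},{p2,p6},{p3,p6},{p4,p5},{p4,p6},{p1,p2,p3},{p2,p4,p5}}
  W2: {{p1},{p1,p2},{p1,p3},{p1,p4},{p1,p5},{p1,p2,p3}} {{p6},{p2,p6},{p3,p6},{p4,p6}}
  W3: {{p2},{p3},{p4},{p5},{p1,p2},{p1,p3},{p1,p4},{p1,p5},{p2,p3},{p2,p4},{p2,p5},{p2,p6},{p3,p6},{p4,p5},{p4,p6},{p1,p2,p3},{p2,p4,p5}}
  W12: {{p6},{p2,p6},{p3,p6},{p4,p6}} {{p1,p2},{p1,p2,p3}} {{p1,p5}}
  W13: {{p2},{p5},{p1,p2},{p1,p5},{p2,p3},{p2,p4},{p2,p5},{p2,p6},{p4,p5},{p1,p2,p3},{p2,p4,p5}} {{p3,p6}} {{p4,p6}}
  W23: {{p1,p2},{p1,p3},{p1,p2,p3}} {{p1,p4}} {{p1,p5}} {{p2,p6}} {{p3,p6}} {{p4,p6}}
  W123: {{p1,p2},{p1,p2,p3}} {{p1,p5}} {{p2,p6}} {{p3,p6}} {{p4,p6}}
C dims 4,12,5; δ0: rk 3, SNF 1^3; δ1: rk 5, SNF 1^5
degree 0: 4−3−0 = 1 → Ȟ^0 ≅ Z
degree 1: 12−5−3 = 4 → Ȟ^1 ≅ Z^4
degree 2: 5−0−5 = 0 → Ȟ^2 ≅ 0


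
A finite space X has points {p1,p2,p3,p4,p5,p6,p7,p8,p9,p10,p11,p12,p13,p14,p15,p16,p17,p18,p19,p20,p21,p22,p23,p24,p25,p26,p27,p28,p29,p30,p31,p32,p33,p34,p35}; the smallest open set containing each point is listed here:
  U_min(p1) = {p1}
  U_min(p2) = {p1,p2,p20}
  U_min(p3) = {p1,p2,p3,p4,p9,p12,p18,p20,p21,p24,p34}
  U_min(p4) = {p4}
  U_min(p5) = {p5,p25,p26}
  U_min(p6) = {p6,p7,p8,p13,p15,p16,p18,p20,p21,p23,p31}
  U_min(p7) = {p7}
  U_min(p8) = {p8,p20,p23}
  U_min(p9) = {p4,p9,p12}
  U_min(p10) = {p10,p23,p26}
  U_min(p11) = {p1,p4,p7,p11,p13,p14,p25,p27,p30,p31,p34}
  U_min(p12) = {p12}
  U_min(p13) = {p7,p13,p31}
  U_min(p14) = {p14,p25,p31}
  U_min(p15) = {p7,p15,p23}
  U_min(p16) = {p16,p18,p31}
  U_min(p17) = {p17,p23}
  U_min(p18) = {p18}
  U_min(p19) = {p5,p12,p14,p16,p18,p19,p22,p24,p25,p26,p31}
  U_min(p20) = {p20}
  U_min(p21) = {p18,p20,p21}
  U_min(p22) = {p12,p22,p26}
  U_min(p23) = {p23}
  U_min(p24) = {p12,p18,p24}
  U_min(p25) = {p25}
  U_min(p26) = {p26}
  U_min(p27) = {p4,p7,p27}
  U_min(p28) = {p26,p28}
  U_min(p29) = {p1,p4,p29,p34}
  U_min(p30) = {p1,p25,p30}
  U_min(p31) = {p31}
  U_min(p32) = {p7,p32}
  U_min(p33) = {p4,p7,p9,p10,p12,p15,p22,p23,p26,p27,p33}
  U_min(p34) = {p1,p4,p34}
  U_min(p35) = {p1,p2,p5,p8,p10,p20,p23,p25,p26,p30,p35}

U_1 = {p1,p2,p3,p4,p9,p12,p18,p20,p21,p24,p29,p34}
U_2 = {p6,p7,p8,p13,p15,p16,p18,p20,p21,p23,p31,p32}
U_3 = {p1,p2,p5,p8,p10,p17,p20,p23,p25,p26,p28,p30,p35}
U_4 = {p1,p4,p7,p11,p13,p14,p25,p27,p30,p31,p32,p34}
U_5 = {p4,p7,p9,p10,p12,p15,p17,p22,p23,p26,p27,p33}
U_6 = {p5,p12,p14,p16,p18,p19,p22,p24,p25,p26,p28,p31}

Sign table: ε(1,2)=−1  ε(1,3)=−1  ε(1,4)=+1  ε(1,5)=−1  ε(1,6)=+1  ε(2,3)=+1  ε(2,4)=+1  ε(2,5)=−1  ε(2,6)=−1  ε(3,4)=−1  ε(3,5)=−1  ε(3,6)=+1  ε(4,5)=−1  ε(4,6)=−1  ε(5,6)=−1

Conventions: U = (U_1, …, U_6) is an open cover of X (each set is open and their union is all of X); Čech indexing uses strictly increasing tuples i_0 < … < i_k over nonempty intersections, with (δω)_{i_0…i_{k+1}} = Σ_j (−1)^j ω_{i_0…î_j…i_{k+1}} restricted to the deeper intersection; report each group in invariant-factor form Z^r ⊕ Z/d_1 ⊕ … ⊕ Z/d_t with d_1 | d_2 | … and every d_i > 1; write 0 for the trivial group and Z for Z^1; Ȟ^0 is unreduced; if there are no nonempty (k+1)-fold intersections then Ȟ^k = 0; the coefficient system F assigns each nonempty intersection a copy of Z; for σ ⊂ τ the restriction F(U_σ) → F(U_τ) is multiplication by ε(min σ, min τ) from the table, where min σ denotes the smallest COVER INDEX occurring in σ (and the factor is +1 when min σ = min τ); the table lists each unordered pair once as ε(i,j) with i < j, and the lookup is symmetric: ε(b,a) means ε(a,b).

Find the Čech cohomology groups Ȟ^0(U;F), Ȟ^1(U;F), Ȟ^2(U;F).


Ȟ^0(U;F) ≅ 0,  Ȟ^1(U;F) ≅ Z/2,  Ȟ^2(U;F) ≅ Z

nerve of the cover:
  U12={p18,p20,p21} U13={p1,p2,p20} U14={p1,p4,p34} U15={p4,p9,p12} U16={p12,p18,p24} U23={p8,p20,p23} U24={p7,p13,p31,p32} U25={p7,p15,p23} U26={p16,p18,p31} U34={p1,p25,p30} U35={p10,p17,p23,p26} U36={p5,p25,p26,p28} U45={p4,p7,p27} U46={p14,p25,p31} U56={p12,p22,p26}
  U123={p20} U126={p18} U134={p1} U145={p4} U156={p12} U235={p23} U245={p7} U246={p31} U346={p25} U356={p26}
C dims 6,15,10; δ0: rk 6, SNF 1^5·2; δ1: rk 9, SNF 1^9
Ȟ^0 = (6 − 6) − 0 = 0, so Ȟ^0 ≅ 0
Ȟ^1 = (15 − 9) − 6 = 0 plus torsion [2], so Ȟ^1 ≅ Z/2
Ȟ^2 = (10 − 0) − 9 = 1, so Ȟ^2 ≅ Z


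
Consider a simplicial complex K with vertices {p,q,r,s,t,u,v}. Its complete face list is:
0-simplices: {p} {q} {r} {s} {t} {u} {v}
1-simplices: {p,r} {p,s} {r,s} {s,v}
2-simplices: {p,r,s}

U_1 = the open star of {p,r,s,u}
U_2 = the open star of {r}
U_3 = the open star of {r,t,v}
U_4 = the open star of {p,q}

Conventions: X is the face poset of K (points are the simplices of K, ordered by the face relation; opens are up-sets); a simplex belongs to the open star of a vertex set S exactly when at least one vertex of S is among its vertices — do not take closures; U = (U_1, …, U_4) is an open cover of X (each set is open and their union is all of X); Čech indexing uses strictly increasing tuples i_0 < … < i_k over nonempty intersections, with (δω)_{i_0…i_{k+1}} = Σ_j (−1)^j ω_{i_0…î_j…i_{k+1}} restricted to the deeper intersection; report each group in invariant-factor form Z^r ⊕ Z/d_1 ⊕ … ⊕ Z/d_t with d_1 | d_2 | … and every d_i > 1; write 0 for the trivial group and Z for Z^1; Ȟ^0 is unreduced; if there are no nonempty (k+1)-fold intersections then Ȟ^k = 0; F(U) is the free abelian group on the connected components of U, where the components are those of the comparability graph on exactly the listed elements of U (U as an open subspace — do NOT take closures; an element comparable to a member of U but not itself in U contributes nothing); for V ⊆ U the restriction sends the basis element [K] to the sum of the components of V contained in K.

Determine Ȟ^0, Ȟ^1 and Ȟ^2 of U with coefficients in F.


nerve of the cover:
  U1={{p},{r},{s},{u},{p,r},{p,s},{r,s},{s,v},{p,r,s}} U2={{r},{p,r},{r,s},{p,r,s}} U3={{r},{t},{v},{p,r},{r,s},{s,v},{p,r,s}} U4={{p},{q},{p,r},{p,s},{p,r,s}}
  U12={{r},{p,r},{r,s},{p,r,s}} U13={{r},{p,r},{r,s},{s,v},{p,r,s}} U14={{p},{p,r},{p,s},{p,r,s}} U23={{r},{p,r},{r,s},{p,r,s}} U24={{p,r},{p,r,s}} U34={{p,r},{p,r,s}}
  U123={{r},{p,r},{r,s},{p,r,s}} U124={{p,r},{p,r,s}} U134={{p,r},{p,r,s}} U234={{p,r},{p,r,s}}
  U1234={{p,r},{p,r,s}}
components per intersection:
  U1: {{p},{r},{s},{p,r},{p,s},{r,s},{s,v},{p,r,s}} {{u}}
  U2: {{r},{p,r},{r,s},{p,r,s}}
  U3: {{r},{p,r},{r,s},{p,r,s}} {{t}} {{v},{s,v}}
  U4: {{p},{p,r},{p,s},{p,r,s}} {{q}}
  U12: {{r},{p,r},{r,s},{p,r,s}}
  U13: {{r},{p,r},{r,s},{p,r,s}} {{s,v}}
  U14: {{p},{p,r},{p,s},{p,r,s}}
  U23: {{r},{p,r},{r,s},{p,r,s}}
  U24: {{p,r},{p,r,s}}
  U34: {{p,r},{p,r,s}}
  U123: {{r},{p,r},{r,s},{p,r,s}}
  U124: {{p,r},{p,r,s}}
  U134: {{p,r},{p,r,s}}
  U234: {{p,r},{p,r,s}}
  U1234: {{p,r},{p,r,s}}
C dims 8,7,4,1; δ0: rk 4, SNF 1^4; δ1: rk 3, SNF 1^3; δ2: rk 1, SNF 1^1
Ȟ^0 = (8 − 4) − 0 = 4, so Ȟ^0 ≅ Z^4
Ȟ^1 = (7 − 3) − 4 = 0, so Ȟ^1 ≅ 0
Ȟ^2 = (4 − 1) − 3 = 0, so Ȟ^2 ≅ 0

Ȟ^0 ≅ Z^4,  Ȟ^1 ≅ 0,  Ȟ^2 ≅ 0


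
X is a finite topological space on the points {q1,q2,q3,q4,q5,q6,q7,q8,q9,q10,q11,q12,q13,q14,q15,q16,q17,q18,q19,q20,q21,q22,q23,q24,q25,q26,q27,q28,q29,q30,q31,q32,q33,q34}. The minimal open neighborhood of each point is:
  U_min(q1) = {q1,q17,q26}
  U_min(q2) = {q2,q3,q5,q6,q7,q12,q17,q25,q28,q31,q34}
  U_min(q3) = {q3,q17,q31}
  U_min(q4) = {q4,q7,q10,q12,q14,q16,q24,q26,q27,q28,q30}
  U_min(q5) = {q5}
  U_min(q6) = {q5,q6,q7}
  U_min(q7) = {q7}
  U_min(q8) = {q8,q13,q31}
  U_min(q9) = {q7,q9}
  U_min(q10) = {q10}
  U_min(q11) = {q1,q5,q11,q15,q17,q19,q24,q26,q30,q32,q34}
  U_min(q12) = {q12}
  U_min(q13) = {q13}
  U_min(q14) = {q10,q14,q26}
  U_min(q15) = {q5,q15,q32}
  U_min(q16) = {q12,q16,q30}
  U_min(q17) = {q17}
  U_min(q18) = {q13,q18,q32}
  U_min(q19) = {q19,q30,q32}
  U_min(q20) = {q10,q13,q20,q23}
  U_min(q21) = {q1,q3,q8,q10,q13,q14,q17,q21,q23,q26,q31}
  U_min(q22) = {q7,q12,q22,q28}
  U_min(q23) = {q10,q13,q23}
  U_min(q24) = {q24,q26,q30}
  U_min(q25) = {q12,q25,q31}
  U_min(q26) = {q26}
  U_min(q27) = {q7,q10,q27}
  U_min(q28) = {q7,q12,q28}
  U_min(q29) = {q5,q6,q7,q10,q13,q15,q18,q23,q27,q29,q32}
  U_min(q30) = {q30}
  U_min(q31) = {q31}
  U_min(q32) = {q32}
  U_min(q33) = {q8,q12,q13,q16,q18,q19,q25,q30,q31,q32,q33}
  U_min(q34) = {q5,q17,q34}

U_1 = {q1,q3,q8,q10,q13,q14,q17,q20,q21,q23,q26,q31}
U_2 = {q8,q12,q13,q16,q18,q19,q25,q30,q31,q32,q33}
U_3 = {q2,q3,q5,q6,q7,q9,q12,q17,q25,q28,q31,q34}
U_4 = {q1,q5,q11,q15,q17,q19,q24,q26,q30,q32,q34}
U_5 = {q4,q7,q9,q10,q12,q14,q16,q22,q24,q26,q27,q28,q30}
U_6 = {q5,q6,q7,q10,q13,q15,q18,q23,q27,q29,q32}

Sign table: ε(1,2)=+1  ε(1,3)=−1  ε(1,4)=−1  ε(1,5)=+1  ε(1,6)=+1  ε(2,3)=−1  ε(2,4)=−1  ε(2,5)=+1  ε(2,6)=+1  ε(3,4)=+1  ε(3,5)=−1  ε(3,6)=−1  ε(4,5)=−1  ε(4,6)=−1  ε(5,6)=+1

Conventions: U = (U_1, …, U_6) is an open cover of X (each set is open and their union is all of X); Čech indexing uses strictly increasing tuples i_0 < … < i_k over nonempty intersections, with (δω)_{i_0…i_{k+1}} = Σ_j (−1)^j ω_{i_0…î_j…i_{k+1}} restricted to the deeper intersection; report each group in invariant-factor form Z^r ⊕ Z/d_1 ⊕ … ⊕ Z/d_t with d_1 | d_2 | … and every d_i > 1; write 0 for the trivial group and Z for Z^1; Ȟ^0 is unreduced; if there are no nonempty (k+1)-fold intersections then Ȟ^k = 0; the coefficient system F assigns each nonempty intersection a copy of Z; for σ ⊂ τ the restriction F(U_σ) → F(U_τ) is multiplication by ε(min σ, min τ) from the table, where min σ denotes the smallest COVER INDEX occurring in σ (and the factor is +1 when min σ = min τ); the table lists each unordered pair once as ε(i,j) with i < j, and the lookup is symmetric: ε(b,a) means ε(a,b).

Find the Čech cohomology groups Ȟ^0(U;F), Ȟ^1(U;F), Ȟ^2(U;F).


intersection data:
  U12={q8,q13,q31} U13={q3,q17,q31} U14={q1,q17,q26} U15={q10,q14,q26} U16={q10,q13,q23} U23={q12,q25,q31} U24={q19,q30,q32} U25={q12,q16,q30} U26={q13,q18,q32} U34={q5,q17,q34} U35={q7,q9,q12,q28} U36={q5,q6,q7} U45={q24,q26,q30} U46={q5,q15,q32} U56={q7,q10,q27}
  U123={q31} U126={q13} U134={q17} U145={q26} U156={q10} U235={q12} U245={q30} U246={q32} U346={q5} U356={q7}
C dims 6,15,10; δ0: rk 5, SNF 1^5; δ1: rk 10, SNF 1^9·2
Ȟ^0 = (6 − 5) − 0 = 1, so Ȟ^0 ≅ Z
Ȟ^1 = (15 − 10) − 5 = 0, so Ȟ^1 ≅ 0
Ȟ^2 = (10 − 0) − 10 = 0 plus torsion [2], so Ȟ^2 ≅ Z/2

Ȟ^0(U;F) ≅ Z, Ȟ^1(U;F) ≅ 0, Ȟ^2(U;F) ≅ Z/2


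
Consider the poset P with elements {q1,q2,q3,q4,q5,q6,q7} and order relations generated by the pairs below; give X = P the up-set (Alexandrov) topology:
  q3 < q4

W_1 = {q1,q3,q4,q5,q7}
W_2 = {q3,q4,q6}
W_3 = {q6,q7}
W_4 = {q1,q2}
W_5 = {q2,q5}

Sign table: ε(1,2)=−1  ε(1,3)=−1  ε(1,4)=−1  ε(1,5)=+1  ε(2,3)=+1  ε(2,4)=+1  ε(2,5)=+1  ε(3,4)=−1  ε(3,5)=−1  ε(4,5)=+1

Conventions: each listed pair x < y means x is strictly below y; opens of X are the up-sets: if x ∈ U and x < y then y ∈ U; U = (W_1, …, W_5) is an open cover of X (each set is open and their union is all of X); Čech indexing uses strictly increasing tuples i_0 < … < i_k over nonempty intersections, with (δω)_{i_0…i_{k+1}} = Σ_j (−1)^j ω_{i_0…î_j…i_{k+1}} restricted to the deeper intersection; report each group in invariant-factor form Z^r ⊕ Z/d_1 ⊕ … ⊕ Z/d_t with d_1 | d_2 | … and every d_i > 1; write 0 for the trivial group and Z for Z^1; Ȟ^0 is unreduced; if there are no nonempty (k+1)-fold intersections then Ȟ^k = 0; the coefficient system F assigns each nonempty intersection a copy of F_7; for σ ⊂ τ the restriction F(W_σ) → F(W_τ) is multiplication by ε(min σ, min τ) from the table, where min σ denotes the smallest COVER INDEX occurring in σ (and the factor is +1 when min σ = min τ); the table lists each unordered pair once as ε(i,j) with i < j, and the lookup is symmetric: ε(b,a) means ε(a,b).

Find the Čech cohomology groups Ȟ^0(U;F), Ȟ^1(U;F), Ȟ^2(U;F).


Ȟ^0(U;F) ≅ 0,  Ȟ^1(U;F) ≅ Z/7,  Ȟ^2(U;F) ≅ 0

nonempty overlaps:
  W12={q3,q4} W13={q7} W14={q1} W15={q5} W23={q6} W45={q2}
C dims 5,6; δ0: rk_F7 5
degree 0: 5−5−0 = 0 → Ȟ^0 ≅ 0
degree 1: 6−0−5 = 1 → Ȟ^1 ≅ Z/7
degree 2: 0−0−0 = 0 → Ȟ^2 ≅ 0


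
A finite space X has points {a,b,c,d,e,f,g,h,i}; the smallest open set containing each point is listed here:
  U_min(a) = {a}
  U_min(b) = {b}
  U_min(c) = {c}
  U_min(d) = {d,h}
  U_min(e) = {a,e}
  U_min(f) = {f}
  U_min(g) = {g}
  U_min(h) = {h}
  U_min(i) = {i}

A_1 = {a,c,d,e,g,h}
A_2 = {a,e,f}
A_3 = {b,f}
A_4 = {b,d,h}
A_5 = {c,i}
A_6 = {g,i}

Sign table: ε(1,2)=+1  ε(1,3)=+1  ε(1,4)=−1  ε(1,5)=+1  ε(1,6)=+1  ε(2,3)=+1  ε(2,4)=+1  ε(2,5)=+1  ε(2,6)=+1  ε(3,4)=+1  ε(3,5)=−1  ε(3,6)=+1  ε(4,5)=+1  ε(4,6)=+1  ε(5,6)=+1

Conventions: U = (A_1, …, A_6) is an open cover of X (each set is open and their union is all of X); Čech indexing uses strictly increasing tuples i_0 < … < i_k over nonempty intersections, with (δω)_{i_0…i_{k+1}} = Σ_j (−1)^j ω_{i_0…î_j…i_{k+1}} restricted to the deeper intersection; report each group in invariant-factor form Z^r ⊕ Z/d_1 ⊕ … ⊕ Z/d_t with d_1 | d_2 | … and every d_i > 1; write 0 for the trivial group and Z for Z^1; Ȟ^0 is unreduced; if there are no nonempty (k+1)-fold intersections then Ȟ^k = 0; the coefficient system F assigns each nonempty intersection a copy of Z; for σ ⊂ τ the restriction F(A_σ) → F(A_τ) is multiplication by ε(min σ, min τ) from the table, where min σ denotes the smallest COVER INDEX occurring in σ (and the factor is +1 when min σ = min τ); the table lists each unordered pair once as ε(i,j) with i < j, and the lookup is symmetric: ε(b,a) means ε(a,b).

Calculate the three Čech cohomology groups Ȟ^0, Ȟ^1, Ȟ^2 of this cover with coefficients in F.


Ȟ^0(U;F) ≅ 0, Ȟ^1(U;F) ≅ Z ⊕ Z/2, Ȟ^2(U;F) ≅ 0

nonempty overlaps:
  A12={a,e} A14={d,h} A15={c} A16={g} A23={f} A34={b} A56={i}
C dims 6,7; δ0: rk 6, SNF 1^5·2
degree 0: 6−6−0 = 0 → Ȟ^0 ≅ 0
degree 1: 7−0−6 = 1 plus torsion [2] → Ȟ^1 ≅ Z ⊕ Z/2
degree 2: 0−0−0 = 0 → Ȟ^2 ≅ 0


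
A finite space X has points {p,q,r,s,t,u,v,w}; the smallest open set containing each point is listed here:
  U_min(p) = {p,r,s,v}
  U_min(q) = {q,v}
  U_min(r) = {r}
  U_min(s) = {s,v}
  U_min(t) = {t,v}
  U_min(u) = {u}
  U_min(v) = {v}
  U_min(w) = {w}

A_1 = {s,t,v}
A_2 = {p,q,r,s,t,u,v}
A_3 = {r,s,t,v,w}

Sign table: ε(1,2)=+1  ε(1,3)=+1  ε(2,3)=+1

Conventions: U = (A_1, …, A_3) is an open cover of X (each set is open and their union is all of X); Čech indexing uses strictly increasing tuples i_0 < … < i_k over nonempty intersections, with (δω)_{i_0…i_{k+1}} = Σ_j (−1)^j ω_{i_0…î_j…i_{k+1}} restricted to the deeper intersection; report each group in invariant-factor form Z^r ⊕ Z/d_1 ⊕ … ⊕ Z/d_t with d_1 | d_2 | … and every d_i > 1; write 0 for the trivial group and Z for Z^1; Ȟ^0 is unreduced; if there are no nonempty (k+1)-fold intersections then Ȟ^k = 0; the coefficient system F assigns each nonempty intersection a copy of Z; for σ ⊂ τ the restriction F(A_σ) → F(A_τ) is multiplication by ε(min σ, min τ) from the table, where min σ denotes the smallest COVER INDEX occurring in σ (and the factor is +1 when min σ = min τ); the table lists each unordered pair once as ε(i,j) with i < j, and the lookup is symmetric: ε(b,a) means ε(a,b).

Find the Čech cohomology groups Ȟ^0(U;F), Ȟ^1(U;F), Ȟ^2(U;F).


nonempty overlaps:
  A12={s,t,v} A13={s,t,v} A23={r,s,t,v}
  A123={s,t,v}
C dims 3,3,1; δ0: rk 2, SNF 1^2; δ1: rk 1, SNF 1^1
degree 0: 3−2−0 = 1 → Ȟ^0 ≅ Z
degree 1: 3−1−2 = 0 → Ȟ^1 ≅ 0
degree 2: 1−0−1 = 0 → Ȟ^2 ≅ 0

Ȟ^0 ≅ Z; Ȟ^1 ≅ 0; Ȟ^2 ≅ 0


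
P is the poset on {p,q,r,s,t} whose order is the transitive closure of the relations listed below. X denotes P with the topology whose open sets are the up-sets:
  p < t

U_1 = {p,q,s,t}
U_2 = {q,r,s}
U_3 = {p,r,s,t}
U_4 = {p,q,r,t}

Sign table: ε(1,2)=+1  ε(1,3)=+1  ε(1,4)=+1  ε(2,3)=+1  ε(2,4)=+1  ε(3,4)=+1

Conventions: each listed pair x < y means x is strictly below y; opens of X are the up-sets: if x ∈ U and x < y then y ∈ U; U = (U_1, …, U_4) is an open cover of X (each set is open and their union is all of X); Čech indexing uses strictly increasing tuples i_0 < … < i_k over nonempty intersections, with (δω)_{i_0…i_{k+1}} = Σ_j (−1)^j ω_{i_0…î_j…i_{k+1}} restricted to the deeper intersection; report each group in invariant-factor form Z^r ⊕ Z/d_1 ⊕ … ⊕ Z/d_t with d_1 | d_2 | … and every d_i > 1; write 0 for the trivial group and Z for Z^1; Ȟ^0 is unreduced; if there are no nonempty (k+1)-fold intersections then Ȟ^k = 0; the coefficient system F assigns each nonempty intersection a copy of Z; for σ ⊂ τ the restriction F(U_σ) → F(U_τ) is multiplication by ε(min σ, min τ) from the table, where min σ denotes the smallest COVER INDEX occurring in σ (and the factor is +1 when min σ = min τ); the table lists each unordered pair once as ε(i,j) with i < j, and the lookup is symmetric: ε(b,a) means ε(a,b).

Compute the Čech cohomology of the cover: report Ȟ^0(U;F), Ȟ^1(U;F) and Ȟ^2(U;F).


Ȟ^0 = Z; Ȟ^1 = 0; Ȟ^2 = Z

nonempty overlaps:
  U12={q,s} U13={p,s,t} U14={p,q,t} U23={r,s} U24={q,r} U34={p,r,t}
  U123={s} U124={q} U134={p,t} U234={r}
C dims 4,6,4; δ0: rk 3, SNF 1^3; δ1: rk 3, SNF 1^3
degree 0: 4−3−0 = 1 → Ȟ^0 ≅ Z
degree 1: 6−3−3 = 0 → Ȟ^1 ≅ 0
degree 2: 4−0−3 = 1 → Ȟ^2 ≅ Z
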